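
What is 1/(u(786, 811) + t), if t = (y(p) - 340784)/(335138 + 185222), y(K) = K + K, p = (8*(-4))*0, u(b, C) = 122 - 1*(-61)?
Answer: 65045/11860637 ≈ 0.0054841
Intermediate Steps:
u(b, C) = 183 (u(b, C) = 122 + 61 = 183)
p = 0 (p = -32*0 = 0)
y(K) = 2*K
t = -42598/65045 (t = (2*0 - 340784)/(335138 + 185222) = (0 - 340784)/520360 = -340784*1/520360 = -42598/65045 ≈ -0.65490)
1/(u(786, 811) + t) = 1/(183 - 42598/65045) = 1/(11860637/65045) = 65045/11860637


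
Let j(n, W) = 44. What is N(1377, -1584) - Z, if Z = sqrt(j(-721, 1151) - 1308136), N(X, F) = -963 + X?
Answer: 414 - 2*I*sqrt(327023) ≈ 414.0 - 1143.7*I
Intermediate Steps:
Z = 2*I*sqrt(327023) (Z = sqrt(44 - 1308136) = sqrt(-1308092) = 2*I*sqrt(327023) ≈ 1143.7*I)
N(1377, -1584) - Z = (-963 + 1377) - 2*I*sqrt(327023) = 414 - 2*I*sqrt(327023)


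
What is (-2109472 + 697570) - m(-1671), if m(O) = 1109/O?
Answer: -2359287133/1671 ≈ -1.4119e+6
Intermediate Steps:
(-2109472 + 697570) - m(-1671) = (-2109472 + 697570) - 1109/(-1671) = -1411902 - 1109*(-1)/1671 = -1411902 - 1*(-1109/1671) = -1411902 + 1109/1671 = -2359287133/1671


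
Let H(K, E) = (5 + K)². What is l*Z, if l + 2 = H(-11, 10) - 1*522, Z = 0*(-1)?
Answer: 0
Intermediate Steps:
Z = 0
l = -488 (l = -2 + ((5 - 11)² - 1*522) = -2 + ((-6)² - 522) = -2 + (36 - 522) = -2 - 486 = -488)
l*Z = -488*0 = 0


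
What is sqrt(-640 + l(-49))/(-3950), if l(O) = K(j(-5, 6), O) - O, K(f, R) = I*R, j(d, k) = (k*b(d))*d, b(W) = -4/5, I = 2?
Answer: -I*sqrt(689)/3950 ≈ -0.0066453*I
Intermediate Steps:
b(W) = -4/5 (b(W) = -4*1/5 = -4/5)
j(d, k) = -4*d*k/5 (j(d, k) = (k*(-4/5))*d = (-4*k/5)*d = -4*d*k/5)
K(f, R) = 2*R
l(O) = O (l(O) = 2*O - O = O)
sqrt(-640 + l(-49))/(-3950) = sqrt(-640 - 49)/(-3950) = sqrt(-689)*(-1/3950) = (I*sqrt(689))*(-1/3950) = -I*sqrt(689)/3950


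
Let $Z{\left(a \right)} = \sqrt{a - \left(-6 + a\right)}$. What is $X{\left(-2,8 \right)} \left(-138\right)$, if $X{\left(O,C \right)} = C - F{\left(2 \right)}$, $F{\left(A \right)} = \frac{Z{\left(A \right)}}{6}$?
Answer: $-1104 + 23 \sqrt{6} \approx -1047.7$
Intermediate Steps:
$Z{\left(a \right)} = \sqrt{6}$
$F{\left(A \right)} = \frac{\sqrt{6}}{6}$
$X{\left(O,C \right)} = C - \frac{\sqrt{6}}{6}$
$X{\left(-2,8 \right)} \left(-138\right) = \left(8 - \frac{\sqrt{6}}{6}\right) \left(-138\right) = -1104 + 23 \sqrt{6}$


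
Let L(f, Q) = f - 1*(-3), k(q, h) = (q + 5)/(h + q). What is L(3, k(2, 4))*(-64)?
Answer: -384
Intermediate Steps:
k(q, h) = (5 + q)/(h + q)
L(f, Q) = 3 + f (L(f, Q) = f + 3 = 3 + f)
L(3, k(2, 4))*(-64) = (3 + 3)*(-64) = 6*(-64) = -384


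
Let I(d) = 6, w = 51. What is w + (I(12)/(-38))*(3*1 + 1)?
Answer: 957/19 ≈ 50.368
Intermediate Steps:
w + (I(12)/(-38))*(3*1 + 1) = 51 + (6/(-38))*(3*1 + 1) = 51 + (6*(-1/38))*(3 + 1) = 51 - 3/19*4 = 51 - 12/19 = 957/19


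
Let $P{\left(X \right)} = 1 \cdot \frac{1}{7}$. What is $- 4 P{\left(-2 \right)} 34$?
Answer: $- \frac{136}{7} \approx -19.429$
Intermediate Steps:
$P{\left(X \right)} = \frac{1}{7}$ ($P{\left(X \right)} = 1 \cdot \frac{1}{7} = \frac{1}{7}$)
$- 4 P{\left(-2 \right)} 34 = \left(-4\right) \frac{1}{7} \cdot 34 = \left(- \frac{4}{7}\right) 34 = - \frac{136}{7}$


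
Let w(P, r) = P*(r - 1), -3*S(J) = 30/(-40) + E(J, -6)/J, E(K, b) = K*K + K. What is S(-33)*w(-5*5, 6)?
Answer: -16375/12 ≈ -1364.6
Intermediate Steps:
E(K, b) = K + K² (E(K, b) = K² + K = K + K²)
S(J) = -1/12 - J/3 (S(J) = -(30/(-40) + (J*(1 + J))/J)/3 = -(30*(-1/40) + (1 + J))/3 = -(-¾ + (1 + J))/3 = -(¼ + J)/3 = -1/12 - J/3)
w(P, r) = P*(-1 + r)
S(-33)*w(-5*5, 6) = (-1/12 - ⅓*(-33))*((-5*5)*(-1 + 6)) = (-1/12 + 11)*(-25*5) = (131/12)*(-125) = -16375/12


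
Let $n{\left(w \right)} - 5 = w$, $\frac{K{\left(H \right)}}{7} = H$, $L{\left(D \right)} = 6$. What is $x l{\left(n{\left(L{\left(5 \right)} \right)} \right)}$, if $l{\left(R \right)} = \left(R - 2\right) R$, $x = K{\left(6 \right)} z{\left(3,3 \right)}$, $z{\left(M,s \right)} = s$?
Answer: $12474$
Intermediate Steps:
$K{\left(H \right)} = 7 H$
$n{\left(w \right)} = 5 + w$
$x = 126$ ($x = 7 \cdot 6 \cdot 3 = 42 \cdot 3 = 126$)
$l{\left(R \right)} = R \left(-2 + R\right)$ ($l{\left(R \right)} = \left(-2 + R\right) R = R \left(-2 + R\right)$)
$x l{\left(n{\left(L{\left(5 \right)} \right)} \right)} = 126 \left(5 + 6\right) \left(-2 + \left(5 + 6\right)\right) = 126 \cdot 11 \left(-2 + 11\right) = 126 \cdot 11 \cdot 9 = 126 \cdot 99 = 12474$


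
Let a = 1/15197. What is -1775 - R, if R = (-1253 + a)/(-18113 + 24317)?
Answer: -13944320155/7856849 ≈ -1774.8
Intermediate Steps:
a = 1/15197 ≈ 6.5802e-5
R = -1586820/7856849 (R = (-1253 + 1/15197)/(-18113 + 24317) = -19041840/15197/6204 = -19041840/15197*1/6204 = -1586820/7856849 ≈ -0.20197)
-1775 - R = -1775 - 1*(-1586820/7856849) = -1775 + 1586820/7856849 = -13944320155/7856849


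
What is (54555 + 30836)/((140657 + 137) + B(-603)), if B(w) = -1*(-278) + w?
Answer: 85391/140469 ≈ 0.60790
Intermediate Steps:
B(w) = 278 + w
(54555 + 30836)/((140657 + 137) + B(-603)) = (54555 + 30836)/((140657 + 137) + (278 - 603)) = 85391/(140794 - 325) = 85391/140469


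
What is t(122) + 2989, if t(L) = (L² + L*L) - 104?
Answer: 32653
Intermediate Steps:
t(L) = -104 + 2*L² (t(L) = (L² + L²) - 104 = 2*L² - 104 = -104 + 2*L²)
t(122) + 2989 = (-104 + 2*122²) + 2989 = (-104 + 2*14884) + 2989 = (-104 + 29768) + 2989 = 29664 + 2989 = 32653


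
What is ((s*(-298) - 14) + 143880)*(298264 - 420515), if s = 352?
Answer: -4764121470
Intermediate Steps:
((s*(-298) - 14) + 143880)*(298264 - 420515) = ((352*(-298) - 14) + 143880)*(298264 - 420515) = ((-104896 - 14) + 143880)*(-122251) = (-104910 + 143880)*(-122251) = 38970*(-122251) = -4764121470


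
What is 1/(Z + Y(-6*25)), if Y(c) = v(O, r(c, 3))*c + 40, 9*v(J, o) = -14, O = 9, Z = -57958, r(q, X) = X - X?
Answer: -3/173054 ≈ -1.7336e-5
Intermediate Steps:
r(q, X) = 0
v(J, o) = -14/9 (v(J, o) = (⅑)*(-14) = -14/9)
Y(c) = 40 - 14*c/9 (Y(c) = -14*c/9 + 40 = 40 - 14*c/9)
1/(Z + Y(-6*25)) = 1/(-57958 + (40 - (-28)*25/3)) = 1/(-57958 + (40 - 14/9*(-150))) = 1/(-57958 + (40 + 700/3)) = 1/(-57958 + 820/3) = 1/(-173054/3) = -3/173054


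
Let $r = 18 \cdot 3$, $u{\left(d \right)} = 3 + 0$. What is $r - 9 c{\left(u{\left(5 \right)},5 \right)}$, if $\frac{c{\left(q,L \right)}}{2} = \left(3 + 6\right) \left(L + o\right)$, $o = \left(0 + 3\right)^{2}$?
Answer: $-2214$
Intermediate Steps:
$u{\left(d \right)} = 3$
$o = 9$ ($o = 3^{2} = 9$)
$c{\left(q,L \right)} = 162 + 18 L$ ($c{\left(q,L \right)} = 2 \left(3 + 6\right) \left(L + 9\right) = 2 \cdot 9 \left(9 + L\right) = 2 \left(81 + 9 L\right) = 162 + 18 L$)
$r = 54$
$r - 9 c{\left(u{\left(5 \right)},5 \right)} = 54 - 9 \left(162 + 18 \cdot 5\right) = 54 - 9 \left(162 + 90\right) = 54 - 2268 = -2214$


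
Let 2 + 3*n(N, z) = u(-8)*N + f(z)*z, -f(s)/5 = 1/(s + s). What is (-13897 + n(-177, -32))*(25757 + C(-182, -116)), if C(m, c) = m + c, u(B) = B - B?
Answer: -707683823/2 ≈ -3.5384e+8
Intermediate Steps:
f(s) = -5/(2*s) (f(s) = -5/(s + s) = -5*1/(2*s) = -5/(2*s))
u(B) = 0
n(N, z) = -3/2 (n(N, z) = -2/3 + (0*N + (-5/(2*z))*z)/3 = -2/3 + (0 - 5/2)/3 = -2/3 + (1/3)*(-5/2) = -2/3 - 5/6 = -3/2)
C(m, c) = c + m
(-13897 + n(-177, -32))*(25757 + C(-182, -116)) = (-13897 - 3/2)*(25757 + (-116 - 182)) = -27797*(25757 - 298)/2 = -27797/2*25459 = -707683823/2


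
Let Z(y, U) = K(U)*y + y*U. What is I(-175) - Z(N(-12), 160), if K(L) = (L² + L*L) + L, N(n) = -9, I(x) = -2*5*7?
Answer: 463610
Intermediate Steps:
I(x) = -70 (I(x) = -10*7 = -70)
K(L) = L + 2*L² (K(L) = (L² + L²) + L = 2*L² + L = L + 2*L²)
Z(y, U) = U*y + U*y*(1 + 2*U) (Z(y, U) = (U*(1 + 2*U))*y + y*U = U*y*(1 + 2*U) + U*y = U*y + U*y*(1 + 2*U))
I(-175) - Z(N(-12), 160) = -70 - 2*160*(-9)*(1 + 160) = -70 - 2*160*(-9)*161 = -70 - 1*(-463680) = -70 + 463680 = 463610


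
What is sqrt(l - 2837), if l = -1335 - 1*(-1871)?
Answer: I*sqrt(2301) ≈ 47.969*I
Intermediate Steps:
l = 536 (l = -1335 + 1871 = 536)
sqrt(l - 2837) = sqrt(536 - 2837) = sqrt(-2301) = I*sqrt(2301)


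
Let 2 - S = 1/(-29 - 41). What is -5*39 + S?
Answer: -13509/70 ≈ -192.99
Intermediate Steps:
S = 141/70 (S = 2 - 1/(-29 - 41) = 2 - 1/(-70) = 2 - 1*(-1/70) = 2 + 1/70 = 141/70 ≈ 2.0143)
-5*39 + S = -5*39 + 141/70 = -195 + 141/70 = -13509/70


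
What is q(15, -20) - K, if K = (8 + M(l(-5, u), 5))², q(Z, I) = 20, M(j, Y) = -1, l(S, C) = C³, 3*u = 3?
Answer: -29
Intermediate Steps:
u = 1 (u = (⅓)*3 = 1)
K = 49 (K = (8 - 1)² = 7² = 49)
q(15, -20) - K = 20 - 1*49 = 20 - 49 = -29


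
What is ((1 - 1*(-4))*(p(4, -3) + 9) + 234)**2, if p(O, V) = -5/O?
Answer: 1190281/16 ≈ 74393.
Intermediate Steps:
((1 - 1*(-4))*(p(4, -3) + 9) + 234)**2 = ((1 - 1*(-4))*(-5/4 + 9) + 234)**2 = ((1 + 4)*(-5*1/4 + 9) + 234)**2 = (5*(-5/4 + 9) + 234)**2 = (5*(31/4) + 234)**2 = (155/4 + 234)**2 = (1091/4)**2 = 1190281/16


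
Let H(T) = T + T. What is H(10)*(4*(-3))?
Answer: -240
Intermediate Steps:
H(T) = 2*T
H(10)*(4*(-3)) = (2*10)*(4*(-3)) = 20*(-12) = -240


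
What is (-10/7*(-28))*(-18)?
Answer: -720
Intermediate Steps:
(-10/7*(-28))*(-18) = (-10*1/7*(-28))*(-18) = -10/7*(-28)*(-18) = 40*(-18) = -720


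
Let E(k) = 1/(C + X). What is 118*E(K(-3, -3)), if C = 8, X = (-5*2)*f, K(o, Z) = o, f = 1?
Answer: -59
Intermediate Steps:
X = -10 (X = -5*2*1 = -10*1 = -10)
E(k) = -½ (E(k) = 1/(8 - 10) = 1/(-2) = -½)
118*E(K(-3, -3)) = 118*(-½) = -59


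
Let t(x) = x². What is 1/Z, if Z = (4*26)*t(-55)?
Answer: 1/314600 ≈ 3.1786e-6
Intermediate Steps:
Z = 314600 (Z = (4*26)*(-55)² = 104*3025 = 314600)
1/Z = 1/314600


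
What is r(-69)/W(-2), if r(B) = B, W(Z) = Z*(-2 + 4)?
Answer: 69/4 ≈ 17.250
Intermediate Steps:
W(Z) = 2*Z (W(Z) = Z*2 = 2*Z)
r(-69)/W(-2) = -69/(2*(-2)) = -69/(-4) = -69*(-¼) = 69/4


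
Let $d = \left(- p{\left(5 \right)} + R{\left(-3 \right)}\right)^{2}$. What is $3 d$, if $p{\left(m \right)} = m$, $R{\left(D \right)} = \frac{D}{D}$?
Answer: $48$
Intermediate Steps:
$R{\left(D \right)} = 1$
$d = 16$ ($d = \left(\left(-1\right) 5 + 1\right)^{2} = \left(-5 + 1\right)^{2} = \left(-4\right)^{2} = 16$)
$3 d = 3 \cdot 16 = 48$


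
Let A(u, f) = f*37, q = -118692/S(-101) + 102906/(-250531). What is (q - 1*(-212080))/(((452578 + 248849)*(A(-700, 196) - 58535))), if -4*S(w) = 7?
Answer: -70124526118/9011920960376571 ≈ -7.7813e-6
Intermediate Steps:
S(w) = -7/4 (S(w) = -¼*7 = -7/4)
q = 16991911638/250531 (q = -118692/(-7/4) + 102906/(-250531) = -118692*(-4/7) + 102906*(-1/250531) = 67824 - 102906/250531 = 16991911638/250531 ≈ 67824.)
A(u, f) = 37*f
(q - 1*(-212080))/(((452578 + 248849)*(A(-700, 196) - 58535))) = (16991911638/250531 - 1*(-212080))/(((452578 + 248849)*(37*196 - 58535))) = (16991911638/250531 + 212080)/((701427*(7252 - 58535))) = 70124526118/(250531*((701427*(-51283)))) = (70124526118/250531)/(-35971280841) = (70124526118/250531)*(-1/35971280841) = -70124526118/9011920960376571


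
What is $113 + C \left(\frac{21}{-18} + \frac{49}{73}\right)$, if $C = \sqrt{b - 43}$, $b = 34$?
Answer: $113 - \frac{217 i}{146} \approx 113.0 - 1.4863 i$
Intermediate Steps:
$C = 3 i$ ($C = \sqrt{34 - 43} = \sqrt{-9} = 3 i \approx 3.0 i$)
$113 + C \left(\frac{21}{-18} + \frac{49}{73}\right) = 113 + 3 i \left(\frac{21}{-18} + \frac{49}{73}\right) = 113 + 3 i \left(21 \left(- \frac{1}{18}\right) + 49 \cdot \frac{1}{73}\right) = 113 + 3 i \left(- \frac{7}{6} + \frac{49}{73}\right) = 113 + 3 i \left(- \frac{217}{438}\right) = 113 - \frac{217 i}{146}$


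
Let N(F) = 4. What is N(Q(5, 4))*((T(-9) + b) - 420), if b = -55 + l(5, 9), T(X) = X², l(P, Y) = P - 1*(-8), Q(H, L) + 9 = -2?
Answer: -1524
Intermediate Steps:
Q(H, L) = -11 (Q(H, L) = -9 - 2 = -11)
l(P, Y) = 8 + P (l(P, Y) = P + 8 = 8 + P)
b = -42 (b = -55 + (8 + 5) = -55 + 13 = -42)
N(Q(5, 4))*((T(-9) + b) - 420) = 4*(((-9)² - 42) - 420) = 4*((81 - 42) - 420) = 4*(39 - 420) = 4*(-381) = -1524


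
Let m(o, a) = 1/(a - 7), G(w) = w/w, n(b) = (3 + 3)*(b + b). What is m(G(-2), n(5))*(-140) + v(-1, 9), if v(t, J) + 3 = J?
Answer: 178/53 ≈ 3.3585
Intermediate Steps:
v(t, J) = -3 + J
n(b) = 12*b (n(b) = 6*(2*b) = 12*b)
G(w) = 1
m(o, a) = 1/(-7 + a)
m(G(-2), n(5))*(-140) + v(-1, 9) = -140/(-7 + 12*5) + (-3 + 9) = -140/(-7 + 60) + 6 = -140/53 + 6 = 178/53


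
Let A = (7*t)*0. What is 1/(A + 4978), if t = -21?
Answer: 1/4978 ≈ 0.00020088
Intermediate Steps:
A = 0 (A = (7*(-21))*0 = -147*0 = 0)
1/(A + 4978) = 1/(0 + 4978) = 1/4978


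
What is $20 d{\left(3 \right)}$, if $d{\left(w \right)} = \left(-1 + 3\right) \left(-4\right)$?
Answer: $-160$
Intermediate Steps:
$d{\left(w \right)} = -8$ ($d{\left(w \right)} = 2 \left(-4\right) = -8$)
$20 d{\left(3 \right)} = 20 \left(-8\right) = -160$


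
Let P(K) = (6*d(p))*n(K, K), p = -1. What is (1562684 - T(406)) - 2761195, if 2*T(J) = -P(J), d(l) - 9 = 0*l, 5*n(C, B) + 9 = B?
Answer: -5981836/5 ≈ -1.1964e+6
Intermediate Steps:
n(C, B) = -9/5 + B/5
d(l) = 9 (d(l) = 9 + 0*l = 9 + 0 = 9)
P(K) = -486/5 + 54*K/5 (P(K) = (6*9)*(-9/5 + K/5) = 54*(-9/5 + K/5) = -486/5 + 54*K/5)
T(J) = 243/5 - 27*J/5 (T(J) = (-(-486/5 + 54*J/5))/2 = (486/5 - 54*J/5)/2 = 243/5 - 27*J/5)
(1562684 - T(406)) - 2761195 = (1562684 - (243/5 - 27/5*406)) - 2761195 = (1562684 - (243/5 - 10962/5)) - 2761195 = (1562684 - 1*(-10719/5)) - 2761195 = (1562684 + 10719/5) - 2761195 = 7824139/5 - 2761195 = -5981836/5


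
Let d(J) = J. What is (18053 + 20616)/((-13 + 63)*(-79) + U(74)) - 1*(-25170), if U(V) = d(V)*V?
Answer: 38448089/1526 ≈ 25195.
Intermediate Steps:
U(V) = V² (U(V) = V*V = V²)
(18053 + 20616)/((-13 + 63)*(-79) + U(74)) - 1*(-25170) = (18053 + 20616)/((-13 + 63)*(-79) + 74²) - 1*(-25170) = 38669/(50*(-79) + 5476) + 25170 = 38669/(-3950 + 5476) + 25170 = 38669/1526 + 25170 = 38448089/1526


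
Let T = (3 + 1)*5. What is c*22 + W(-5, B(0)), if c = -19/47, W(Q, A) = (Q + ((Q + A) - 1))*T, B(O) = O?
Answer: -10758/47 ≈ -228.89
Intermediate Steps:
T = 20 (T = 4*5 = 20)
W(Q, A) = -20 + 20*A + 40*Q (W(Q, A) = (Q + ((Q + A) - 1))*20 = (Q + ((A + Q) - 1))*20 = (Q + (-1 + A + Q))*20 = (-1 + A + 2*Q)*20 = -20 + 20*A + 40*Q)
c = -19/47 (c = -19*1/47 = -19/47 ≈ -0.40426)
c*22 + W(-5, B(0)) = -19/47*22 + (-20 + 20*0 + 40*(-5)) = -418/47 + (-20 + 0 - 200) = -418/47 - 220 = -10758/47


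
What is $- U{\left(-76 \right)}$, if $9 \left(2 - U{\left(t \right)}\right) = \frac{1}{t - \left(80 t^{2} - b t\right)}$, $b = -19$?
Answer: $- \frac{8292817}{4146408} \approx -2.0$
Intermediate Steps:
$U{\left(t \right)} = 2 - \frac{1}{9 \left(- 80 t^{2} - 18 t\right)}$ ($U{\left(t \right)} = 2 - \frac{1}{9 \left(t - \left(19 t + 80 t^{2}\right)\right)} = 2 - \frac{1}{9 \left(- 80 t^{2} - 18 t\right)}$)
$- U{\left(-76 \right)} = - \frac{1 + 324 \left(-76\right) + 1440 \left(-76\right)^{2}}{18 \left(-76\right) \left(9 + 40 \left(-76\right)\right)} = - \frac{\left(-1\right) \left(1 - 24624 + 1440 \cdot 5776\right)}{18 \cdot 76 \left(9 - 3040\right)} = - \frac{\left(-1\right) \left(1 - 24624 + 8317440\right)}{18 \cdot 76 \left(-3031\right)} = - \frac{\left(-1\right) \left(-1\right) 8292817}{18 \cdot 76 \cdot 3031} = \left(-1\right) \frac{8292817}{4146408} = - \frac{8292817}{4146408}$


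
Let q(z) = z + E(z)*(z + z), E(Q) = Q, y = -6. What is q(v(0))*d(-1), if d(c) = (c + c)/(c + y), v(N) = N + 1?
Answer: 6/7 ≈ 0.85714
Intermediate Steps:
v(N) = 1 + N
d(c) = 2*c/(-6 + c) (d(c) = (c + c)/(c - 6) = (2*c)/(-6 + c) = 2*c/(-6 + c))
q(z) = z + 2*z² (q(z) = z + z*(z + z) = z + z*(2*z) = z + 2*z²)
q(v(0))*d(-1) = ((1 + 0)*(1 + 2*(1 + 0)))*(2*(-1)/(-6 - 1)) = (1*(1 + 2*1))*(2*(-1)/(-7)) = (1*(1 + 2))*(2*(-1)*(-⅐)) = (1*3)*(2/7) = 3*(2/7) = 6/7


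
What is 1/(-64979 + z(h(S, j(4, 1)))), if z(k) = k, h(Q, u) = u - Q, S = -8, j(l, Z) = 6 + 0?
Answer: -1/64965 ≈ -1.5393e-5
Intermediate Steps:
j(l, Z) = 6
1/(-64979 + z(h(S, j(4, 1)))) = 1/(-64979 + (6 - 1*(-8))) = 1/(-64979 + (6 + 8)) = 1/(-64979 + 14) = 1/(-64965) = -1/64965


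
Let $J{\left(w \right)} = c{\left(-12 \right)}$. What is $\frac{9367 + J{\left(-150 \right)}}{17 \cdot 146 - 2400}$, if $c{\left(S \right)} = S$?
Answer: $\frac{9355}{82} \approx 114.09$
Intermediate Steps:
$J{\left(w \right)} = -12$
$\frac{9367 + J{\left(-150 \right)}}{17 \cdot 146 - 2400} = \frac{9367 - 12}{17 \cdot 146 - 2400} = \frac{9355}{2482 - 2400} = \frac{9355}{82}$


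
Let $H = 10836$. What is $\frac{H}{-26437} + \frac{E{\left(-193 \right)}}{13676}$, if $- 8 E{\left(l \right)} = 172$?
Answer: $- \frac{297523063}{723104824} \approx -0.41145$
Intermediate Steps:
$E{\left(l \right)} = - \frac{43}{2}$ ($E{\left(l \right)} = \left(- \frac{1}{8}\right) 172 = - \frac{43}{2}$)
$\frac{H}{-26437} + \frac{E{\left(-193 \right)}}{13676} = \frac{10836}{-26437} - \frac{43}{2 \cdot 13676} = 10836 \left(- \frac{1}{26437}\right) - \frac{43}{27352} = - \frac{10836}{26437} - \frac{43}{27352} = - \frac{297523063}{723104824}$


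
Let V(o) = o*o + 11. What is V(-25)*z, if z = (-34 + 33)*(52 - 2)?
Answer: -31800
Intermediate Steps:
z = -50 (z = -1*50 = -50)
V(o) = 11 + o**2 (V(o) = o**2 + 11 = 11 + o**2)
V(-25)*z = (11 + (-25)**2)*(-50) = (11 + 625)*(-50) = 636*(-50) = -31800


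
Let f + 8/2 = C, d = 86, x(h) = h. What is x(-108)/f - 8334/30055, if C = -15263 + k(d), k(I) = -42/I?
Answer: -888618708/3288527935 ≈ -0.27022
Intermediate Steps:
C = -656330/43 (C = -15263 - 42/86 = -15263 - 42*1/86 = -15263 - 21/43 = -656330/43 ≈ -15263.)
f = -656502/43 (f = -4 - 656330/43 = -656502/43 ≈ -15267.)
x(-108)/f - 8334/30055 = -108/(-656502/43) - 8334/30055 = -108*(-43/656502) - 8334*1/30055 = 774/109417 - 8334/30055 = -888618708/3288527935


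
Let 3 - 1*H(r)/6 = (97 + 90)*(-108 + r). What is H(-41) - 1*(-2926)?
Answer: 170122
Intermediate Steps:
H(r) = 121194 - 1122*r (H(r) = 18 - 6*(97 + 90)*(-108 + r) = 18 - 1122*(-108 + r) = 18 - 6*(-20196 + 187*r) = 18 + (121176 - 1122*r) = 121194 - 1122*r)
H(-41) - 1*(-2926) = (121194 - 1122*(-41)) - 1*(-2926) = (121194 + 46002) + 2926 = 167196 + 2926 = 170122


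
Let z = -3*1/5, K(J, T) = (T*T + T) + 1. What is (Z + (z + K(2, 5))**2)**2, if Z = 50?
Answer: 593117316/625 ≈ 9.4899e+5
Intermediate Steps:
K(J, T) = 1 + T + T**2 (K(J, T) = (T**2 + T) + 1 = (T + T**2) + 1 = 1 + T + T**2)
z = -3/5 (z = -3*1/5 = -3/5 ≈ -0.60000)
(Z + (z + K(2, 5))**2)**2 = (50 + (-3/5 + (1 + 5 + 5**2))**2)**2 = (50 + (-3/5 + (1 + 5 + 25))**2)**2 = (50 + (-3/5 + 31)**2)**2 = (50 + (152/5)**2)**2 = (50 + 23104/25)**2 = (24354/25)**2 = 593117316/625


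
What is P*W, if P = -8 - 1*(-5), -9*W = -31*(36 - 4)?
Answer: -992/3 ≈ -330.67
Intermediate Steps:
W = 992/9 (W = -(-31)*(36 - 4)/9 = -(-31)*32/9 = -1/9*(-992) = 992/9 ≈ 110.22)
P = -3 (P = -8 + 5 = -3)
P*W = -3*992/9 = -992/3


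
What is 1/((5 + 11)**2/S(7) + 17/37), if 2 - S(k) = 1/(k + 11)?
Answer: 1295/171091 ≈ 0.0075691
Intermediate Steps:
S(k) = 2 - 1/(11 + k) (S(k) = 2 - 1/(k + 11) = 2 - 1/(11 + k))
1/((5 + 11)**2/S(7) + 17/37) = 1/((5 + 11)**2/(((21 + 2*7)/(11 + 7))) + 17/37) = 1/(16**2/(((21 + 14)/18)) + 17*(1/37)) = 1/(256/(((1/18)*35)) + 17/37) = 1/(256/(35/18) + 17/37) = 1/(256*(18/35) + 17/37) = 1/(4608/35 + 17/37) = 1/(171091/1295) = 1295/171091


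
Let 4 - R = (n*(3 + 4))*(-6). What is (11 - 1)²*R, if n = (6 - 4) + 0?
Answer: 8800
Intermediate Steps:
n = 2 (n = 2 + 0 = 2)
R = 88 (R = 4 - 2*(3 + 4)*(-6) = 4 - 2*7*(-6) = 4 - 14*(-6) = 4 - 1*(-84) = 4 + 84 = 88)
(11 - 1)²*R = (11 - 1)²*88 = 10²*88 = 100*88 = 8800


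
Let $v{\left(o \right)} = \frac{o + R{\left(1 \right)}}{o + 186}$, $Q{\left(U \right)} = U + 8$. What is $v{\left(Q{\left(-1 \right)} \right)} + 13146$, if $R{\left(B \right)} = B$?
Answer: $\frac{2537186}{193} \approx 13146.0$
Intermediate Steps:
$Q{\left(U \right)} = 8 + U$
$v{\left(o \right)} = \frac{1 + o}{186 + o}$ ($v{\left(o \right)} = \frac{o + 1}{o + 186} = \frac{1 + o}{186 + o}$)
$v{\left(Q{\left(-1 \right)} \right)} + 13146 = \frac{1 + \left(8 - 1\right)}{186 + \left(8 - 1\right)} + 13146 = \frac{1 + 7}{186 + 7} + 13146 = \frac{1}{193} \cdot 8 + 13146 = \frac{8}{193} + 13146 = \frac{2537186}{193}$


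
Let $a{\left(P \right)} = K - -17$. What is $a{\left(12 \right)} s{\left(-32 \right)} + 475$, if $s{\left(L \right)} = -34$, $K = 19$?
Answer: $-749$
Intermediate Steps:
$a{\left(P \right)} = 36$ ($a{\left(P \right)} = 19 - -17 = 19 + 17 = 36$)
$a{\left(12 \right)} s{\left(-32 \right)} + 475 = 36 \left(-34\right) + 475 = -1224 + 475 = -749$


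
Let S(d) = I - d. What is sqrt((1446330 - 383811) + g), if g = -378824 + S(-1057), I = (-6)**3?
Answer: 2*sqrt(171134) ≈ 827.37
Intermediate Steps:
I = -216
S(d) = -216 - d
g = -377983 (g = -378824 + (-216 - 1*(-1057)) = -378824 + (-216 + 1057) = -378824 + 841 = -377983)
sqrt((1446330 - 383811) + g) = sqrt((1446330 - 383811) - 377983) = sqrt(1062519 - 377983) = sqrt(684536) = 2*sqrt(171134)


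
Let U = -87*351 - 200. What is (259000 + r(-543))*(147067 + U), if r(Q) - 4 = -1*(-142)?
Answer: 30146454180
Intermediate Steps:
r(Q) = 146 (r(Q) = 4 - 1*(-142) = 4 + 142 = 146)
U = -30737 (U = -30537 - 200 = -30737)
(259000 + r(-543))*(147067 + U) = (259000 + 146)*(147067 - 30737) = 259146*116330 = 30146454180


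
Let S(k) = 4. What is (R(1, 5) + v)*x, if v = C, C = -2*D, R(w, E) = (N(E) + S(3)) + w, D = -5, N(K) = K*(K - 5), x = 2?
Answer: 30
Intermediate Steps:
N(K) = K*(-5 + K)
R(w, E) = 4 + w + E*(-5 + E) (R(w, E) = (E*(-5 + E) + 4) + w = (4 + E*(-5 + E)) + w = 4 + w + E*(-5 + E))
C = 10 (C = -2*(-5) = 10)
v = 10
(R(1, 5) + v)*x = ((4 + 1 + 5*(-5 + 5)) + 10)*2 = ((4 + 1 + 5*0) + 10)*2 = ((4 + 1 + 0) + 10)*2 = (5 + 10)*2 = 15*2 = 30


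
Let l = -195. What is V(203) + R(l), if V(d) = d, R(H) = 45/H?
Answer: 2636/13 ≈ 202.77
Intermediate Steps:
V(203) + R(l) = 203 + 45/(-195) = 203 + 45*(-1/195) = 203 - 3/13 = 2636/13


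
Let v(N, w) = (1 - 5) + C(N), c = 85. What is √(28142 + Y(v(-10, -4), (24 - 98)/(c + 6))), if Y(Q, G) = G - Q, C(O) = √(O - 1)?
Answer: √(233070292 - 8281*I*√11)/91 ≈ 167.77 - 0.0098847*I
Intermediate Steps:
C(O) = √(-1 + O)
v(N, w) = -4 + √(-1 + N) (v(N, w) = (1 - 5) + √(-1 + N) = -4 + √(-1 + N))
√(28142 + Y(v(-10, -4), (24 - 98)/(c + 6))) = √(28142 + ((24 - 98)/(85 + 6) - (-4 + √(-1 - 10)))) = √(28142 + (-74/91 - (-4 + √(-11)))) = √(28142 + (-74*1/91 - (-4 + I*√11))) = √(28142 + (-74/91 + (4 - I*√11))) = √(28142 + (290/91 - I*√11)) = √(2561212/91 - I*√11)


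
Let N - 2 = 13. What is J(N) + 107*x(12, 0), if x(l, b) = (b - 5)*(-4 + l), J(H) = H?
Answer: -4265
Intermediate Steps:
N = 15 (N = 2 + 13 = 15)
x(l, b) = (-5 + b)*(-4 + l)
J(N) + 107*x(12, 0) = 15 + 107*(20 - 5*12 - 4*0 + 0*12) = 15 + 107*(20 - 60 + 0 + 0) = 15 + 107*(-40) = 15 - 4280 = -4265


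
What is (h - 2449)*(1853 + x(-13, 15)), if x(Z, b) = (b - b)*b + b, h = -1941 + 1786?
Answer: -4864272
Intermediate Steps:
h = -155
x(Z, b) = b (x(Z, b) = 0*b + b = 0 + b = b)
(h - 2449)*(1853 + x(-13, 15)) = (-155 - 2449)*(1853 + 15) = -2604*1868 = -4864272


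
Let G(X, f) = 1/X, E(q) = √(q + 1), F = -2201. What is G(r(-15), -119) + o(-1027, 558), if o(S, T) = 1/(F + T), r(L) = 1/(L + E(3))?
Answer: -21360/1643 ≈ -13.001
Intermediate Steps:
E(q) = √(1 + q)
r(L) = 1/(2 + L) (r(L) = 1/(L + √(1 + 3)) = 1/(L + √4) = 1/(L + 2) = 1/(2 + L))
o(S, T) = 1/(-2201 + T)
G(r(-15), -119) + o(-1027, 558) = 1/(1/(2 - 15)) + 1/(-2201 + 558) = 1/(1/(-13)) + 1/(-1643) = 1/(-1/13) - 1/1643 = -13 - 1/1643 = -21360/1643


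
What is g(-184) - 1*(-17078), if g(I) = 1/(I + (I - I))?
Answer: 3142351/184 ≈ 17078.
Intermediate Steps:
g(I) = 1/I (g(I) = 1/(I + 0) = 1/I)
g(-184) - 1*(-17078) = 1/(-184) - 1*(-17078) = -1/184 + 17078 = 3142351/184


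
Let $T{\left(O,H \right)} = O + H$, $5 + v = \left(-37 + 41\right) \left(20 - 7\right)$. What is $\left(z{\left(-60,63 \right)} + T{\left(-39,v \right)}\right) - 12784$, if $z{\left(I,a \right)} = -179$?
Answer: $-12955$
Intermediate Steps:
$v = 47$ ($v = -5 + \left(-37 + 41\right) \left(20 - 7\right) = -5 + 4 \cdot 13 = -5 + 52 = 47$)
$T{\left(O,H \right)} = H + O$
$\left(z{\left(-60,63 \right)} + T{\left(-39,v \right)}\right) - 12784 = \left(-179 + \left(47 - 39\right)\right) - 12784 = \left(-179 + 8\right) - 12784 = -171 - 12784 = -12955$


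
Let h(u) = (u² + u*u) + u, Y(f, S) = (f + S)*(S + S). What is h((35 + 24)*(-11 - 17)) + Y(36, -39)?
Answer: 5456790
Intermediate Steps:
Y(f, S) = 2*S*(S + f) (Y(f, S) = (S + f)*(2*S) = 2*S*(S + f))
h(u) = u + 2*u² (h(u) = (u² + u²) + u = 2*u² + u = u + 2*u²)
h((35 + 24)*(-11 - 17)) + Y(36, -39) = ((35 + 24)*(-11 - 17))*(1 + 2*((35 + 24)*(-11 - 17))) + 2*(-39)*(-39 + 36) = (59*(-28))*(1 + 2*(59*(-28))) + 2*(-39)*(-3) = -1652*(1 + 2*(-1652)) + 234 = -1652*(1 - 3304) + 234 = -1652*(-3303) + 234 = 5456556 + 234 = 5456790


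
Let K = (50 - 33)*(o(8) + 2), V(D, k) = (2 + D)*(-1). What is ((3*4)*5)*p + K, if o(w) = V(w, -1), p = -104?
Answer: -6376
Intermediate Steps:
V(D, k) = -2 - D
o(w) = -2 - w
K = -136 (K = (50 - 33)*((-2 - 1*8) + 2) = 17*((-2 - 8) + 2) = 17*(-10 + 2) = 17*(-8) = -136)
((3*4)*5)*p + K = ((3*4)*5)*(-104) - 136 = (12*5)*(-104) - 136 = 60*(-104) - 136 = -6240 - 136 = -6376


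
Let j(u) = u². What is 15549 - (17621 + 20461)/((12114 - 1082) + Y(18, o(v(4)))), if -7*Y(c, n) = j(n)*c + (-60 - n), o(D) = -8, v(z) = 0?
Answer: 591692751/38062 ≈ 15546.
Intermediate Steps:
Y(c, n) = 60/7 + n/7 - c*n²/7 (Y(c, n) = -(n²*c + (-60 - n))/7 = -(c*n² + (-60 - n))/7 = -(-60 - n + c*n²)/7 = 60/7 + n/7 - c*n²/7)
15549 - (17621 + 20461)/((12114 - 1082) + Y(18, o(v(4)))) = 15549 - (17621 + 20461)/((12114 - 1082) + (60/7 + (⅐)*(-8) - ⅐*18*(-8)²)) = 15549 - 38082/(11032 + (60/7 - 8/7 - ⅐*18*64)) = 15549 - 38082/(11032 + (60/7 - 8/7 - 1152/7)) = 15549 - 38082/(11032 - 1100/7) = 15549 - 38082/76124/7 = 15549 - 38082*7/76124 = 15549 - 1*133287/38062 = 15549 - 133287/38062 = 591692751/38062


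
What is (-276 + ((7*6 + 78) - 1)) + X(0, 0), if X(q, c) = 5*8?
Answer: -117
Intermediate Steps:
X(q, c) = 40
(-276 + ((7*6 + 78) - 1)) + X(0, 0) = (-276 + ((7*6 + 78) - 1)) + 40 = (-276 + ((42 + 78) - 1)) + 40 = (-276 + (120 - 1)) + 40 = (-276 + 119) + 40 = -157 + 40 = -117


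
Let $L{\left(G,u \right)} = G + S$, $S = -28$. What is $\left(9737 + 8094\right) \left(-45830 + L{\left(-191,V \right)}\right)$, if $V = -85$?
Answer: $-821099719$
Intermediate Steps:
$L{\left(G,u \right)} = -28 + G$ ($L{\left(G,u \right)} = G - 28 = -28 + G$)
$\left(9737 + 8094\right) \left(-45830 + L{\left(-191,V \right)}\right) = \left(9737 + 8094\right) \left(-45830 - 219\right) = 17831 \left(-45830 - 219\right) = 17831 \left(-46049\right) = -821099719$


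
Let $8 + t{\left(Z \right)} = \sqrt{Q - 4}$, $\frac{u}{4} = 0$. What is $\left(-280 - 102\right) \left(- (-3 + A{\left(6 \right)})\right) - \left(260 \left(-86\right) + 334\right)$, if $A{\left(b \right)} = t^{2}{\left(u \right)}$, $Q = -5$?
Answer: $41890 - 18336 i \approx 41890.0 - 18336.0 i$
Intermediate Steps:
$u = 0$ ($u = 4 \cdot 0 = 0$)
$t{\left(Z \right)} = -8 + 3 i$ ($t{\left(Z \right)} = -8 + \sqrt{-5 - 4} = -8 + \sqrt{-9} = -8 + 3 i$)
$A{\left(b \right)} = \left(-8 + 3 i\right)^{2}$
$\left(-280 - 102\right) \left(- (-3 + A{\left(6 \right)})\right) - \left(260 \left(-86\right) + 334\right) = \left(-280 - 102\right) \left(- (-3 + \left(55 - 48 i\right))\right) - \left(260 \left(-86\right) + 334\right) = - 382 \left(- (52 - 48 i)\right) - \left(-22360 + 334\right) = - 382 \left(-52 + 48 i\right) - -22026 = \left(19864 - 18336 i\right) + 22026 = 41890 - 18336 i$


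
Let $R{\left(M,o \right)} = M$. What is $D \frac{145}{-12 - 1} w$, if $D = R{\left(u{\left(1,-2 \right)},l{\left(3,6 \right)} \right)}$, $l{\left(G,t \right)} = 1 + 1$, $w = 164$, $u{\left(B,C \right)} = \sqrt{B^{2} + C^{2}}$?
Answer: $- \frac{23780 \sqrt{5}}{13} \approx -4090.3$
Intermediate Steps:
$l{\left(G,t \right)} = 2$
$D = \sqrt{5}$ ($D = \sqrt{1^{2} + \left(-2\right)^{2}} = \sqrt{1 + 4} = \sqrt{5} \approx 2.2361$)
$D \frac{145}{-12 - 1} w = \sqrt{5} \frac{145}{-12 - 1} \cdot 164 = \sqrt{5} \frac{145}{-13} \cdot 164 = \sqrt{5} \cdot 145 \left(- \frac{1}{13}\right) 164 = \sqrt{5} \left(- \frac{145}{13}\right) 164 = - \frac{145 \sqrt{5}}{13} \cdot 164 = - \frac{23780 \sqrt{5}}{13}$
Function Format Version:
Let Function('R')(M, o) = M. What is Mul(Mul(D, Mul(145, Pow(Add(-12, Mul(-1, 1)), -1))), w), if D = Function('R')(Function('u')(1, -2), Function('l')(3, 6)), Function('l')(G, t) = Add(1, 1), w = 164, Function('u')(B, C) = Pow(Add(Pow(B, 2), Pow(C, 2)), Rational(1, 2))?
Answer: Mul(Rational(-23780, 13), Pow(5, Rational(1, 2))) ≈ -4090.3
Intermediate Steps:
Function('l')(G, t) = 2
D = Pow(5, Rational(1, 2)) (D = Pow(Add(Pow(1, 2), Pow(-2, 2)), Rational(1, 2)) = Pow(Add(1, 4), Rational(1, 2)) = Pow(5, Rational(1, 2)) ≈ 2.2361)
Mul(Mul(D, Mul(145, Pow(Add(-12, Mul(-1, 1)), -1))), w) = Mul(Mul(Pow(5, Rational(1, 2)), Mul(145, Pow(Add(-12, Mul(-1, 1)), -1))), 164) = Mul(Mul(Pow(5, Rational(1, 2)), Mul(145, Pow(Add(-12, -1), -1))), 164) = Mul(Mul(Pow(5, Rational(1, 2)), Mul(145, Pow(-13, -1))), 164) = Mul(Mul(Pow(5, Rational(1, 2)), Mul(145, Rational(-1, 13))), 164) = Mul(Mul(Pow(5, Rational(1, 2)), Rational(-145, 13)), 164) = Mul(Mul(Rational(-145, 13), Pow(5, Rational(1, 2))), 164) = Mul(Rational(-23780, 13), Pow(5, Rational(1, 2)))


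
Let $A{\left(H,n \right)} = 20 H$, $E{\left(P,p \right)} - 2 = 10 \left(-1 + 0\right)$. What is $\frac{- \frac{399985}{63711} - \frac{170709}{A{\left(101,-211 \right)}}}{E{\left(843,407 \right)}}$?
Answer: $\frac{11684010799}{1029569760} \approx 11.348$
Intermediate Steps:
$E{\left(P,p \right)} = -8$ ($E{\left(P,p \right)} = 2 + 10 \left(-1 + 0\right) = 2 + 10 \left(-1\right) = 2 - 10 = -8$)
$\frac{- \frac{399985}{63711} - \frac{170709}{A{\left(101,-211 \right)}}}{E{\left(843,407 \right)}} = \frac{- \frac{399985}{63711} - \frac{170709}{20 \cdot 101}}{-8} = \left(\left(-399985\right) \frac{1}{63711} - \frac{170709}{2020}\right) \left(- \frac{1}{8}\right) = \left(- \frac{399985}{63711} - \frac{170709}{2020}\right) \left(- \frac{1}{8}\right) = \left(- \frac{11684010799}{128696220}\right) \left(- \frac{1}{8}\right) = \frac{11684010799}{1029569760}$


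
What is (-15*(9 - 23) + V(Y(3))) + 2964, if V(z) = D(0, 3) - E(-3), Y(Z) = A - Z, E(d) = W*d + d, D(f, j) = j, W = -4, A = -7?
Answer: 3168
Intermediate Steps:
E(d) = -3*d (E(d) = -4*d + d = -3*d)
Y(Z) = -7 - Z
V(z) = -6 (V(z) = 3 - (-3)*(-3) = 3 - 1*9 = 3 - 9 = -6)
(-15*(9 - 23) + V(Y(3))) + 2964 = (-15*(9 - 23) - 6) + 2964 = (-15*(-14) - 6) + 2964 = (210 - 6) + 2964 = 204 + 2964 = 3168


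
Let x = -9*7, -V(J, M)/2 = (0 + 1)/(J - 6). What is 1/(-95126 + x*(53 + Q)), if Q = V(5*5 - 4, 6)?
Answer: -5/492283 ≈ -1.0157e-5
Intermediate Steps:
V(J, M) = -2/(-6 + J) (V(J, M) = -2*(0 + 1)/(J - 6) = -2/(-6 + J))
Q = -2/15 (Q = -2/(-6 + (5*5 - 4)) = -2/(-6 + (25 - 4)) = -2/(-6 + 21) = -2/15 ≈ -0.13333)
x = -63
1/(-95126 + x*(53 + Q)) = 1/(-95126 - 63*(53 - 2/15)) = 1/(-95126 - 63*793/15) = 1/(-95126 - 16653/5) = 1/(-492283/5) = -5/492283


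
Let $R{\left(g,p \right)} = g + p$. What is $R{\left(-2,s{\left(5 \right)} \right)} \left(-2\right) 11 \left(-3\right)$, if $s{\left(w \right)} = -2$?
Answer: $-264$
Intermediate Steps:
$R{\left(-2,s{\left(5 \right)} \right)} \left(-2\right) 11 \left(-3\right) = \left(-2 - 2\right) \left(-2\right) 11 \left(-3\right) = - 4 \left(\left(-22\right) \left(-3\right)\right) = \left(-4\right) 66 = -264$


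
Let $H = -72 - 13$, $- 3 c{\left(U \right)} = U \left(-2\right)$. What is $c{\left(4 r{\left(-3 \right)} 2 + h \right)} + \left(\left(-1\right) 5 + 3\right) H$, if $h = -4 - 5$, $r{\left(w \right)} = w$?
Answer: $148$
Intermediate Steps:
$h = -9$ ($h = -4 - 5 = -9$)
$c{\left(U \right)} = \frac{2 U}{3}$ ($c{\left(U \right)} = - \frac{U \left(-2\right)}{3} = - \frac{\left(-2\right) U}{3} = \frac{2 U}{3}$)
$H = -85$ ($H = -72 - 13 = -85$)
$c{\left(4 r{\left(-3 \right)} 2 + h \right)} + \left(\left(-1\right) 5 + 3\right) H = \frac{2 \left(4 \left(-3\right) 2 - 9\right)}{3} + \left(\left(-1\right) 5 + 3\right) \left(-85\right) = \frac{2 \left(\left(-12\right) 2 - 9\right)}{3} + \left(-5 + 3\right) \left(-85\right) = \frac{2 \left(-24 - 9\right)}{3} - -170 = \frac{2}{3} \left(-33\right) + 170 = -22 + 170 = 148$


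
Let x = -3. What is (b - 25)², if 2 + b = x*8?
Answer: 2601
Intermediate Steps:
b = -26 (b = -2 - 3*8 = -2 - 24 = -26)
(b - 25)² = (-26 - 25)² = (-51)² = 2601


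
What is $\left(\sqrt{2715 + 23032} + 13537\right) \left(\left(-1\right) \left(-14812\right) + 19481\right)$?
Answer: $464224341 + 34293 \sqrt{25747} \approx 4.6973 \cdot 10^{8}$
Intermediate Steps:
$\left(\sqrt{2715 + 23032} + 13537\right) \left(\left(-1\right) \left(-14812\right) + 19481\right) = \left(\sqrt{25747} + 13537\right) \left(14812 + 19481\right) = \left(13537 + \sqrt{25747}\right) 34293 = 464224341 + 34293 \sqrt{25747}$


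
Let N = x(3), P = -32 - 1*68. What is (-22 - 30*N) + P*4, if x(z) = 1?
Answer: -452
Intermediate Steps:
P = -100 (P = -32 - 68 = -100)
N = 1
(-22 - 30*N) + P*4 = (-22 - 30*1) - 100*4 = (-22 - 30) - 400 = -52 - 400 = -452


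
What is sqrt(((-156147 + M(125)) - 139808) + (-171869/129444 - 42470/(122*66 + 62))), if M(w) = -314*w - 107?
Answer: I*sqrt(23119129016120545234113)/262577154 ≈ 579.07*I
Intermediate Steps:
M(w) = -107 - 314*w
sqrt(((-156147 + M(125)) - 139808) + (-171869/129444 - 42470/(122*66 + 62))) = sqrt(((-156147 + (-107 - 314*125)) - 139808) + (-171869/129444 - 42470/(122*66 + 62))) = sqrt(((-156147 + (-107 - 39250)) - 139808) + (-171869*1/129444 - 42470/(8052 + 62))) = sqrt(((-156147 - 39357) - 139808) + (-171869/129444 - 42470/8114)) = sqrt((-195504 - 139808) + (-171869/129444 - 42470*1/8114)) = sqrt(-335312 + (-171869/129444 - 21235/4057)) = sqrt(-335312 - 3446015873/525154308) = sqrt(-176093987339969/525154308) = I*sqrt(23119129016120545234113)/262577154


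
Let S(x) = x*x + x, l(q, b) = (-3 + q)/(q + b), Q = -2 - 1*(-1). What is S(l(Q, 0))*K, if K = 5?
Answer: 100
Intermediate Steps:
Q = -1 (Q = -2 + 1 = -1)
l(q, b) = (-3 + q)/(b + q)
S(x) = x + x² (S(x) = x² + x = x + x²)
S(l(Q, 0))*K = (((-3 - 1)/(0 - 1))*(1 + (-3 - 1)/(0 - 1)))*5 = ((-4/(-1))*(1 - 4/(-1)))*5 = ((-1*(-4))*(1 - 1*(-4)))*5 = (4*(1 + 4))*5 = (4*5)*5 = 20*5 = 100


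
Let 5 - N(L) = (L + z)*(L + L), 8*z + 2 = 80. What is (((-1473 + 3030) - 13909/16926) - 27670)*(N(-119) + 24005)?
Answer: 251499449243/4836 ≈ 5.2006e+7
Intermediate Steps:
z = 39/4 (z = -¼ + (⅛)*80 = -¼ + 10 = 39/4 ≈ 9.7500)
N(L) = 5 - 2*L*(39/4 + L) (N(L) = 5 - (L + 39/4)*(L + L) = 5 - (39/4 + L)*2*L = 5 - 2*L*(39/4 + L))
(((-1473 + 3030) - 13909/16926) - 27670)*(N(-119) + 24005) = (((-1473 + 3030) - 13909/16926) - 27670)*((5 - 2*(-119)² - 39/2*(-119)) + 24005) = ((1557 - 13909*1/16926) - 27670)*((5 - 2*14161 + 4641/2) + 24005) = ((1557 - 1987/2418) - 27670)*((5 - 28322 + 4641/2) + 24005) = (3762839/2418 - 27670)*(-51993/2 + 24005) = -63143221/2418*(-3983/2) = 251499449243/4836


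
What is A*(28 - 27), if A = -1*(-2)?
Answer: 2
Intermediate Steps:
A = 2
A*(28 - 27) = 2*(28 - 27) = 2*1 = 2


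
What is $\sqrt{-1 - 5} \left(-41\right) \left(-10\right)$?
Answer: $410 i \sqrt{6} \approx 1004.3 i$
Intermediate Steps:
$\sqrt{-1 - 5} \left(-41\right) \left(-10\right) = \sqrt{-6} \left(-41\right) \left(-10\right) = i \sqrt{6} \left(-41\right) \left(-10\right) = - 41 i \sqrt{6} \left(-10\right) = 410 i \sqrt{6}$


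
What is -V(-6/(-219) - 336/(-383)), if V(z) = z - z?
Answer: 0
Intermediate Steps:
V(z) = 0
-V(-6/(-219) - 336/(-383)) = -1*0 = 0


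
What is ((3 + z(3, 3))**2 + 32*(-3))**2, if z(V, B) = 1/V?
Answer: 583696/81 ≈ 7206.1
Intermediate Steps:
((3 + z(3, 3))**2 + 32*(-3))**2 = ((3 + 1/3)**2 + 32*(-3))**2 = ((3 + 1/3)**2 - 96)**2 = ((10/3)**2 - 96)**2 = (100/9 - 96)**2 = (-764/9)**2 = 583696/81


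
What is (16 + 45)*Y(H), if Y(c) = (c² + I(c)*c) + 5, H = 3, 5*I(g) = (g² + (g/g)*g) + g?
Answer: 1403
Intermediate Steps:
I(g) = g²/5 + 2*g/5 (I(g) = ((g² + (g/g)*g) + g)/5 = ((g² + 1*g) + g)/5 = ((g² + g) + g)/5 = ((g + g²) + g)/5 = (g² + 2*g)/5 = g²/5 + 2*g/5)
Y(c) = 5 + c² + c²*(2 + c)/5 (Y(c) = (c² + (c*(2 + c)/5)*c) + 5 = (c² + c²*(2 + c)/5) + 5 = 5 + c² + c²*(2 + c)/5)
(16 + 45)*Y(H) = (16 + 45)*(5 + (⅕)*3³ + (7/5)*3²) = 61*(5 + (⅕)*27 + (7/5)*9) = 61*(5 + 27/5 + 63/5) = 61*23 = 1403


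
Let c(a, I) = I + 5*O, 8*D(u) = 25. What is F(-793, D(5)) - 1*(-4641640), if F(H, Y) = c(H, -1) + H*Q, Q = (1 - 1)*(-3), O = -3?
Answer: 4641624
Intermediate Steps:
D(u) = 25/8 (D(u) = (⅛)*25 = 25/8)
Q = 0 (Q = 0*(-3) = 0)
c(a, I) = -15 + I (c(a, I) = I + 5*(-3) = I - 15 = -15 + I)
F(H, Y) = -16 (F(H, Y) = (-15 - 1) + H*0 = -16 + 0 = -16)
F(-793, D(5)) - 1*(-4641640) = -16 - 1*(-4641640) = -16 + 4641640 = 4641624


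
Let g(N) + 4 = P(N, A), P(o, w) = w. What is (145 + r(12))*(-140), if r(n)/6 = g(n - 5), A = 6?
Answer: -21980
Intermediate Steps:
g(N) = 2 (g(N) = -4 + 6 = 2)
r(n) = 12 (r(n) = 6*2 = 12)
(145 + r(12))*(-140) = (145 + 12)*(-140) = 157*(-140) = -21980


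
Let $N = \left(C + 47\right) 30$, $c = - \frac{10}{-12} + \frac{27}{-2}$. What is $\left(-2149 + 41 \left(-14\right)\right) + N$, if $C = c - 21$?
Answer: $-2323$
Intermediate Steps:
$c = - \frac{38}{3}$ ($c = \left(-10\right) \left(- \frac{1}{12}\right) + 27 \left(- \frac{1}{2}\right) = \frac{5}{6} - \frac{27}{2} = - \frac{38}{3} \approx -12.667$)
$C = - \frac{101}{3}$ ($C = - \frac{38}{3} - 21 = - \frac{101}{3} \approx -33.667$)
$N = 400$ ($N = \left(- \frac{101}{3} + 47\right) 30 = \frac{40}{3} \cdot 30 = 400$)
$\left(-2149 + 41 \left(-14\right)\right) + N = \left(-2149 + 41 \left(-14\right)\right) + 400 = \left(-2149 - 574\right) + 400 = -2723 + 400 = -2323$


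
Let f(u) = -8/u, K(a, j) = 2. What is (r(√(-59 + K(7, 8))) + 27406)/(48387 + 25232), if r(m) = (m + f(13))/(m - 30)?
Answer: 113653009/305297993 - 382*I*√57/915893979 ≈ 0.37227 - 3.1489e-6*I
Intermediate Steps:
r(m) = (-8/13 + m)/(-30 + m) (r(m) = (m - 8/13)/(m - 30) = (m - 8*1/13)/(-30 + m) = (m - 8/13)/(-30 + m) = (-8/13 + m)/(-30 + m))
(r(√(-59 + K(7, 8))) + 27406)/(48387 + 25232) = ((-8/13 + √(-59 + 2))/(-30 + √(-59 + 2)) + 27406)/(48387 + 25232) = ((-8/13 + √(-57))/(-30 + √(-57)) + 27406)/73619 = ((-8/13 + I*√57)/(-30 + I*√57) + 27406)*(1/73619) = (27406 + (-8/13 + I*√57)/(-30 + I*√57))*(1/73619) = 27406/73619 + (-8/13 + I*√57)/(73619*(-30 + I*√57))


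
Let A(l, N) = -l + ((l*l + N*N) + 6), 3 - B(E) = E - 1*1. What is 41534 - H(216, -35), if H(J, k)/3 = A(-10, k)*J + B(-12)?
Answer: -827482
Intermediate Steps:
B(E) = 4 - E (B(E) = 3 - (E - 1*1) = 3 - (E - 1) = 3 - (-1 + E) = 3 + (1 - E) = 4 - E)
A(l, N) = 6 + N² + l² - l (A(l, N) = -l + ((l² + N²) + 6) = -l + ((N² + l²) + 6) = -l + (6 + N² + l²) = 6 + N² + l² - l)
H(J, k) = 48 + 3*J*(116 + k²) (H(J, k) = 3*((6 + k² + (-10)² - 1*(-10))*J + (4 - 1*(-12))) = 3*((6 + k² + 100 + 10)*J + (4 + 12)) = 3*((116 + k²)*J + 16) = 3*(J*(116 + k²) + 16) = 3*(16 + J*(116 + k²)) = 48 + 3*J*(116 + k²))
41534 - H(216, -35) = 41534 - (48 + 3*216*(116 + (-35)²)) = 41534 - (48 + 3*216*(116 + 1225)) = 41534 - (48 + 3*216*1341) = 41534 - (48 + 868968) = 41534 - 1*869016 = 41534 - 869016 = -827482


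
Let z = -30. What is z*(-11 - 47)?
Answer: 1740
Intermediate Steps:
z*(-11 - 47) = -30*(-11 - 47) = -30*(-58) = 1740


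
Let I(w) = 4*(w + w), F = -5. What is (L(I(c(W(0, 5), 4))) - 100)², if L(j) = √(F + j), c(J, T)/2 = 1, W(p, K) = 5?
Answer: (100 - √11)² ≈ 9347.7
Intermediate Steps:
c(J, T) = 2 (c(J, T) = 2*1 = 2)
I(w) = 8*w (I(w) = 4*(2*w) = 8*w)
L(j) = √(-5 + j)
(L(I(c(W(0, 5), 4))) - 100)² = (√(-5 + 8*2) - 100)² = (√(-5 + 16) - 100)² = (√11 - 100)² = (-100 + √11)²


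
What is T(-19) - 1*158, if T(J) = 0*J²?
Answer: -158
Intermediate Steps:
T(J) = 0
T(-19) - 1*158 = 0 - 1*158 = 0 - 158 = -158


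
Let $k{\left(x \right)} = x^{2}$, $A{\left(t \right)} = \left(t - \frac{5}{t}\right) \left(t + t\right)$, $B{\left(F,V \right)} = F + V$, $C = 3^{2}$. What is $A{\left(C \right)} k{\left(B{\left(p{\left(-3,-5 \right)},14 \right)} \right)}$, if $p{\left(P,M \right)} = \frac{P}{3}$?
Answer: $25688$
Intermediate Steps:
$C = 9$
$p{\left(P,M \right)} = \frac{P}{3}$ ($p{\left(P,M \right)} = P \frac{1}{3} = \frac{P}{3}$)
$A{\left(t \right)} = 2 t \left(t - \frac{5}{t}\right)$ ($A{\left(t \right)} = \left(t - \frac{5}{t}\right) 2 t = 2 t \left(t - \frac{5}{t}\right)$)
$A{\left(C \right)} k{\left(B{\left(p{\left(-3,-5 \right)},14 \right)} \right)} = \left(-10 + 2 \cdot 9^{2}\right) \left(\frac{1}{3} \left(-3\right) + 14\right)^{2} = \left(-10 + 2 \cdot 81\right) \left(-1 + 14\right)^{2} = \left(-10 + 162\right) 13^{2} = 152 \cdot 169 = 25688$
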